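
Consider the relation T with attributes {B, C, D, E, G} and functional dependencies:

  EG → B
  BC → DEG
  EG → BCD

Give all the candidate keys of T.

BC, EG

{B, C}⁺: BC→DEG adds D, E, G → {B, C, D, E, G}. Minimal: {C}⁺ = {C}; {B}⁺ = {B} — none reach the full schema.
{E, G}⁺: EG→B adds B; EG→BCD adds C, D → {B, C, D, E, G}. Minimal: {G}⁺ = {G}; {E}⁺ = {E} — none reach the full schema.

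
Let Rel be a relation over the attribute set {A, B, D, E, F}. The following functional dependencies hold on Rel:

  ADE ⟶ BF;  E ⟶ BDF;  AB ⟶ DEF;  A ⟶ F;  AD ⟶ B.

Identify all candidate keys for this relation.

Attribute A never appears on the right-hand side of any dependency, so A must belong to every candidate key.
{A}⁺ = {A, F}, which is not all of the schema, so we must add further attributes.
{A, B}⁺: AB→DEF adds D, E, F → {A, B, D, E, F}.
{A, D}⁺: A→F adds F; AD→B adds B; AB→DEF adds E → {A, B, D, E, F}.
{A, E}⁺: E→BDF adds B, D, F → {A, B, D, E, F}.
Any other superkey contains one of these as a subset, so there are no further candidate keys.

{A, B}; {A, D}; {A, E}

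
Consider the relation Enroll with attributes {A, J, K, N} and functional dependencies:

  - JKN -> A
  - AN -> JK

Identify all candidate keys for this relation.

Attribute N never appears on the right-hand side of any dependency, so N must belong to every candidate key.
{N}⁺ = {N}, which is not all of the schema, so we must add further attributes.
{A, N}⁺: AN→JK adds J, K → {A, J, K, N}. Minimal: {N}⁺ = {N}; {A}⁺ = {A} — none reach the full schema.
{J, K, N}⁺: JKN→A adds A → {A, J, K, N}. Minimal: {K, N}⁺ = {K, N}; {J, N}⁺ = {J, N}; {J, K}⁺ = {J, K} — none reach the full schema.
Any other superkey contains one of these as a subset, so there are no further candidate keys.

AN, JKN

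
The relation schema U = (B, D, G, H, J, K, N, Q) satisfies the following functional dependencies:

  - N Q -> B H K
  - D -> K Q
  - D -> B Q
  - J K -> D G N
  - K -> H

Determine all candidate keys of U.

Attribute J never appears on the right-hand side of any dependency, so J must belong to every candidate key.
{J}⁺ = {J}, which is not all of the schema, so we must add further attributes.
{D, J}⁺: D→KQ adds K, Q; D→BQ adds B; JK→DGN adds G, N; K→H adds H → {B, D, G, H, J, K, N, Q}.
{J, K}⁺: JK→DGN adds D, G, N; K→H adds H; D→KQ adds Q; D→BQ adds B → {B, D, G, H, J, K, N, Q}.
{J, N, Q}⁺: NQ→BHK adds B, H, K; JK→DGN adds D, G → {B, D, G, H, J, K, N, Q}.

DJ, JK, JNQ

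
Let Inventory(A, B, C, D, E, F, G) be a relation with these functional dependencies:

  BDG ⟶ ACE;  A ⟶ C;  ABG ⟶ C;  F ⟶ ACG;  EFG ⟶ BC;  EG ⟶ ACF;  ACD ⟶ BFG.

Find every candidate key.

Attribute D never appears on the right-hand side of any dependency, so D must belong to every candidate key.
{D}⁺ = {D}, which is not all of the schema, so we must add further attributes.
{A, D}⁺: A→C adds C; ACD→BFG adds B, F, G; BDG→ACE adds E → {A, B, C, D, E, F, G}. Minimal: {D}⁺ = {D}; {A}⁺ = {A, C} — none reach the full schema.
{D, F}⁺: F→ACG adds A, C, G; ACD→BFG adds B; BDG→ACE adds E → {A, B, C, D, E, F, G}. Minimal: {F}⁺ = {A, C, F, G}; {D}⁺ = {D} — none reach the full schema.
{B, D, G}⁺: BDG→ACE adds A, C, E; EG→ACF adds F → {A, B, C, D, E, F, G}. Minimal: {D, G}⁺ = {D, G}; {B, G}⁺ = {B, G}; {B, D}⁺ = {B, D} — none reach the full schema.
{D, E, G}⁺: EG→ACF adds A, C, F; ACD→BFG adds B → {A, B, C, D, E, F, G}. Minimal: {E, G}⁺ = {A, B, C, E, F, G}; {D, G}⁺ = {D, G}; {D, E}⁺ = {D, E} — none reach the full schema.

{A, D}, {D, F}, {B, D, G}, {D, E, G}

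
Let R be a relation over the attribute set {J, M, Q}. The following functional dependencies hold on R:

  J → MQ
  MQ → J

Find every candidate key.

{J}; {M, Q}

{J}⁺: J→MQ adds M, Q → {J, M, Q}.
{M, Q}⁺: MQ→J adds J → {J, M, Q}. Minimal: {Q}⁺ = {Q}; {M}⁺ = {M} — none reach the full schema.
Any other superkey contains one of these as a subset, so there are no further candidate keys.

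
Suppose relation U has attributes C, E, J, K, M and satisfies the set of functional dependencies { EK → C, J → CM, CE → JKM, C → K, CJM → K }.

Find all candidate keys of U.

{C, E}; {E, J}; {E, K}

Attribute E never appears on the right-hand side of any dependency, so E must belong to every candidate key.
{E}⁺ = {E}, which is not all of the schema, so we must add further attributes.
{C, E}⁺: CE→JKM adds J, K, M → {C, E, J, K, M}. Minimal: {E}⁺ = {E}; {C}⁺ = {C, K} — none reach the full schema.
{E, J}⁺: J→CM adds C, M; CE→JKM adds K → {C, E, J, K, M}. Minimal: {J}⁺ = {C, J, K, M}; {E}⁺ = {E} — none reach the full schema.
{E, K}⁺: EK→C adds C; CE→JKM adds J, M → {C, E, J, K, M}. Minimal: {K}⁺ = {K}; {E}⁺ = {E} — none reach the full schema.
Any other superkey contains one of these as a subset, so there are no further candidate keys.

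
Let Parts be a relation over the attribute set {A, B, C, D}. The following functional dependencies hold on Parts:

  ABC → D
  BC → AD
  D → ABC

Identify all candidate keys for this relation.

{D}, {B, C}

{D}⁺: D→ABC adds A, B, C → {A, B, C, D}.
{B, C}⁺: BC→AD adds A, D → {A, B, C, D}.
Any other superkey contains one of these as a subset, so there are no further candidate keys.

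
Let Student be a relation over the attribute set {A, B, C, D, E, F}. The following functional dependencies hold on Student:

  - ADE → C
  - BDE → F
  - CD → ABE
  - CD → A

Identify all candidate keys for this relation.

{C, D}, {A, D, E}

Attribute D never appears on the right-hand side of any dependency, so D must belong to every candidate key.
{D}⁺ = {D}, which is not all of the schema, so we must add further attributes.
{C, D}⁺: CD→ABE adds A, B, E; BDE→F adds F → {A, B, C, D, E, F}. Minimal: {D}⁺ = {D}; {C}⁺ = {C} — none reach the full schema.
{A, D, E}⁺: ADE→C adds C; CD→ABE adds B; BDE→F adds F → {A, B, C, D, E, F}. Minimal: {D, E}⁺ = {D, E}; {A, E}⁺ = {A, E}; {A, D}⁺ = {A, D} — none reach the full schema.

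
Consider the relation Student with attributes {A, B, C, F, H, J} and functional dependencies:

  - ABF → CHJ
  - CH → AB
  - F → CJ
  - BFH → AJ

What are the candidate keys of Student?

(F, H), (A, B, F)

Attribute F never appears on the right-hand side of any dependency, so F must belong to every candidate key.
{F}⁺ = {C, F, J}, which is not all of the schema, so we must add further attributes.
{F, H}⁺: F→CJ adds C, J; CH→AB adds A, B → {A, B, C, F, H, J}.
{A, B, F}⁺: ABF→CHJ adds C, H, J → {A, B, C, F, H, J}.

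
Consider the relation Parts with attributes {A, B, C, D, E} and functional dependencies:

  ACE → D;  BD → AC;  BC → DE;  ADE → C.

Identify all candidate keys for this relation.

Attribute B never appears on the right-hand side of any dependency, so B must belong to every candidate key.
{B}⁺ = {B}, which is not all of the schema, so we must add further attributes.
{B, C}⁺: BC→DE adds D, E; BD→AC adds A → {A, B, C, D, E}. Minimal: {C}⁺ = {C}; {B}⁺ = {B} — none reach the full schema.
{B, D}⁺: BD→AC adds A, C; BC→DE adds E → {A, B, C, D, E}. Minimal: {D}⁺ = {D}; {B}⁺ = {B} — none reach the full schema.

{B, C}, {B, D}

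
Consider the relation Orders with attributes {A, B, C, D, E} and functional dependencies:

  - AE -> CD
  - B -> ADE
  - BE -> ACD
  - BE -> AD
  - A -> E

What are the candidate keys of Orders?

B

Attribute B never appears on the right-hand side of any dependency, so B must belong to every candidate key.
{B}⁺ = {A, B, C, D, E}, which is all of the schema, so {B} is the only candidate key.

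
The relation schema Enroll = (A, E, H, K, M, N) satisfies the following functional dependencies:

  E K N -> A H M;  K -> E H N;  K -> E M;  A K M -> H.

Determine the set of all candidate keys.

Attribute K never appears on the right-hand side of any dependency, so K must belong to every candidate key.
{K}⁺ = {A, E, H, K, M, N}, which is all of the schema, so {K} is the only candidate key.

{K}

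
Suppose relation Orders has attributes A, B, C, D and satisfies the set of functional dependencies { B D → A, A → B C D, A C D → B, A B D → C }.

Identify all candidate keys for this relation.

A, BD

{A}⁺: A→BCD adds B, C, D → {A, B, C, D}.
{B, D}⁺: BD→A adds A; A→BCD adds C → {A, B, C, D}. Minimal: {D}⁺ = {D}; {B}⁺ = {B} — none reach the full schema.
Any other superkey contains one of these as a subset, so there are no further candidate keys.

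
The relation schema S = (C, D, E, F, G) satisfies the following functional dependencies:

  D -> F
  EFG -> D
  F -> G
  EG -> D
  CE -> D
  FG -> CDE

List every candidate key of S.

{D}, {F}, {C, E}, {E, G}

{D}⁺: D→F adds F; F→G adds G; FG→CDE adds C, E → {C, D, E, F, G}.
{F}⁺: F→G adds G; FG→CDE adds C, D, E → {C, D, E, F, G}.
{C, E}⁺: CE→D adds D; D→F adds F; F→G adds G → {C, D, E, F, G}. Minimal: {E}⁺ = {E}; {C}⁺ = {C} — none reach the full schema.
{E, G}⁺: EG→D adds D; D→F adds F; FG→CDE adds C → {C, D, E, F, G}. Minimal: {G}⁺ = {G}; {E}⁺ = {E} — none reach the full schema.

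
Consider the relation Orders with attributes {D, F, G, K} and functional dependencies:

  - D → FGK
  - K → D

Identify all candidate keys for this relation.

{D}⁺: D→FGK adds F, G, K → {D, F, G, K}.
{K}⁺: K→D adds D; D→FGK adds F, G → {D, F, G, K}.
Any other superkey contains one of these as a subset, so there are no further candidate keys.

(D); (K)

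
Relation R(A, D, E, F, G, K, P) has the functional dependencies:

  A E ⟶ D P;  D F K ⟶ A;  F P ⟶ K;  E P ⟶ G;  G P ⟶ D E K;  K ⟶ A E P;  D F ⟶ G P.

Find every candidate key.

(D, F), (F, K), (F, P), (A, E, F)

Attribute F never appears on the right-hand side of any dependency, so F must belong to every candidate key.
{F}⁺ = {F}, which is not all of the schema, so we must add further attributes.
{D, F}⁺: DF→GP adds G, P; FP→K adds K; GP→DEK adds E; K→AEP adds A → {A, D, E, F, G, K, P}. Minimal: {F}⁺ = {F}; {D}⁺ = {D} — none reach the full schema.
{F, K}⁺: K→AEP adds A, E, P; AE→DP adds D; EP→G adds G → {A, D, E, F, G, K, P}. Minimal: {K}⁺ = {A, D, E, G, K, P}; {F}⁺ = {F} — none reach the full schema.
{F, P}⁺: FP→K adds K; K→AEP adds A, E; AE→DP adds D; EP→G adds G → {A, D, E, F, G, K, P}. Minimal: {P}⁺ = {P}; {F}⁺ = {F} — none reach the full schema.
{A, E, F}⁺: AE→DP adds D, P; FP→K adds K; EP→G adds G → {A, D, E, F, G, K, P}. Minimal: {E, F}⁺ = {E, F}; {A, F}⁺ = {A, F}; {A, E}⁺ = {A, D, E, G, K, P} — none reach the full schema.
Any other superkey contains one of these as a subset, so there are no further candidate keys.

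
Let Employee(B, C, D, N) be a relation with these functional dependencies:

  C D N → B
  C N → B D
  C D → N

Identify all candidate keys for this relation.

{C, D}, {C, N}

Attribute C never appears on the right-hand side of any dependency, so C must belong to every candidate key.
{C}⁺ = {C}, which is not all of the schema, so we must add further attributes.
{C, D}⁺: CD→N adds N; CDN→B adds B → {B, C, D, N}.
{C, N}⁺: CN→BD adds B, D → {B, C, D, N}.
Any other superkey contains one of these as a subset, so there are no further candidate keys.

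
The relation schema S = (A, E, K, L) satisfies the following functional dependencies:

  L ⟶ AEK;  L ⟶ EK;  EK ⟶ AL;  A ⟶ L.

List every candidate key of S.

{A}⁺: A→L adds L; L→AEK adds E, K → {A, E, K, L}.
{L}⁺: L→AEK adds A, E, K → {A, E, K, L}.
{E, K}⁺: EK→AL adds A, L → {A, E, K, L}. Minimal: {K}⁺ = {K}; {E}⁺ = {E} — none reach the full schema.
Any other superkey contains one of these as a subset, so there are no further candidate keys.

A; L; EK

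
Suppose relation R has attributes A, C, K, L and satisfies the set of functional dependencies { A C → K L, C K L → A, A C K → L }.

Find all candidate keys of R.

{A, C}⁺: AC→KL adds K, L → {A, C, K, L}. Minimal: {C}⁺ = {C}; {A}⁺ = {A} — none reach the full schema.
{C, K, L}⁺: CKL→A adds A → {A, C, K, L}. Minimal: {K, L}⁺ = {K, L}; {C, L}⁺ = {C, L}; {C, K}⁺ = {C, K} — none reach the full schema.

AC; CKL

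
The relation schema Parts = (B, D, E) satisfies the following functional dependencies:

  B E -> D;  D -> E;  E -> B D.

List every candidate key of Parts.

D, E

{D}⁺: D→E adds E; E→BD adds B → {B, D, E}.
{E}⁺: E→BD adds B, D → {B, D, E}.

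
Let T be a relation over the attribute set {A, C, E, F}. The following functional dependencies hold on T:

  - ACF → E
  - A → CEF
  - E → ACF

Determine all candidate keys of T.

{A}, {E}

{A}⁺: A→CEF adds C, E, F → {A, C, E, F}.
{E}⁺: E→ACF adds A, C, F → {A, C, E, F}.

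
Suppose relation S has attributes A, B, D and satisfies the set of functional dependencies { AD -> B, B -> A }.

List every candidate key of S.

Attribute D never appears on the right-hand side of any dependency, so D must belong to every candidate key.
{D}⁺ = {D}, which is not all of the schema, so we must add further attributes.
{A, D}⁺: AD→B adds B → {A, B, D}.
{B, D}⁺: B→A adds A → {A, B, D}.

{A, D}; {B, D}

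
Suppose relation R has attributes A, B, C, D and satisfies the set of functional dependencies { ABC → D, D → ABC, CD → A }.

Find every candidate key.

{D}, {A, B, C}

{D}⁺: D→ABC adds A, B, C → {A, B, C, D}.
{A, B, C}⁺: ABC→D adds D → {A, B, C, D}. Minimal: {B, C}⁺ = {B, C}; {A, C}⁺ = {A, C}; {A, B}⁺ = {A, B} — none reach the full schema.
Any other superkey contains one of these as a subset, so there are no further candidate keys.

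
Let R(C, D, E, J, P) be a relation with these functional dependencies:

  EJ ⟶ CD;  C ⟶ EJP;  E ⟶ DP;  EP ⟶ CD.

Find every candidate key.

(C); (E)

{C}⁺: C→EJP adds E, J, P; E→DP adds D → {C, D, E, J, P}.
{E}⁺: E→DP adds D, P; EP→CD adds C; C→EJP adds J → {C, D, E, J, P}.
Any other superkey contains one of these as a subset, so there are no further candidate keys.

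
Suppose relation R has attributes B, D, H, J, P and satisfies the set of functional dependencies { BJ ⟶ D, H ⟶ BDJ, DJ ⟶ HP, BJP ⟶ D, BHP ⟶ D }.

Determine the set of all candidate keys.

{H}, {B, J}, {D, J}

{H}⁺: H→BDJ adds B, D, J; DJ→HP adds P → {B, D, H, J, P}.
{B, J}⁺: BJ→D adds D; DJ→HP adds H, P → {B, D, H, J, P}. Minimal: {J}⁺ = {J}; {B}⁺ = {B} — none reach the full schema.
{D, J}⁺: DJ→HP adds H, P; H→BDJ adds B → {B, D, H, J, P}. Minimal: {J}⁺ = {J}; {D}⁺ = {D} — none reach the full schema.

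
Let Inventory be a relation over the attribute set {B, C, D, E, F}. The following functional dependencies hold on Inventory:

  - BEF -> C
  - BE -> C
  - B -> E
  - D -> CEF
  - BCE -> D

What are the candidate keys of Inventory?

{B}

Attribute B never appears on the right-hand side of any dependency, so B must belong to every candidate key.
{B}⁺ = {B, C, D, E, F}, which is all of the schema, so {B} is the only candidate key.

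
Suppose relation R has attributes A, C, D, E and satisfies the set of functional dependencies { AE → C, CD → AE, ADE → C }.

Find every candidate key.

(C, D), (A, D, E)

Attribute D never appears on the right-hand side of any dependency, so D must belong to every candidate key.
{D}⁺ = {D}, which is not all of the schema, so we must add further attributes.
{C, D}⁺: CD→AE adds A, E → {A, C, D, E}.
{A, D, E}⁺: AE→C adds C → {A, C, D, E}.
Any other superkey contains one of these as a subset, so there are no further candidate keys.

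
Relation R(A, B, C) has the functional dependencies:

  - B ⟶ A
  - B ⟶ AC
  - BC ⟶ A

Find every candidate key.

Attribute B never appears on the right-hand side of any dependency, so B must belong to every candidate key.
{B}⁺ = {A, B, C}, which is all of the schema, so {B} is the only candidate key.

B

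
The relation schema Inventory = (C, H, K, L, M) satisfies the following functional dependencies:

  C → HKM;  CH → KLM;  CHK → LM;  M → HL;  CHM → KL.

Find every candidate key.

Attribute C never appears on the right-hand side of any dependency, so C must belong to every candidate key.
{C}⁺ = {C, H, K, L, M}, which is all of the schema, so {C} is the only candidate key.

C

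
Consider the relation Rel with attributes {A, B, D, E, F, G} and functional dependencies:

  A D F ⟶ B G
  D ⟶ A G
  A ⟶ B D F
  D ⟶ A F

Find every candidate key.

Attribute E never appears on the right-hand side of any dependency, so E must belong to every candidate key.
{E}⁺ = {E}, which is not all of the schema, so we must add further attributes.
{A, E}⁺: A→BDF adds B, D, F; ADF→BG adds G → {A, B, D, E, F, G}. Minimal: {E}⁺ = {E}; {A}⁺ = {A, B, D, F, G} — none reach the full schema.
{D, E}⁺: D→AG adds A, G; A→BDF adds B, F → {A, B, D, E, F, G}. Minimal: {E}⁺ = {E}; {D}⁺ = {A, B, D, F, G} — none reach the full schema.

AE, DE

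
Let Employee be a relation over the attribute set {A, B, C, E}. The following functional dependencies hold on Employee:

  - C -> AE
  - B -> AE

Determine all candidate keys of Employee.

(B, C)

Attributes B, C never appear on any right-hand side, so every candidate key must contain {B, C}.
{B, C}⁺ = {A, B, C, E}, which is all of the schema, so {B, C} is the only candidate key.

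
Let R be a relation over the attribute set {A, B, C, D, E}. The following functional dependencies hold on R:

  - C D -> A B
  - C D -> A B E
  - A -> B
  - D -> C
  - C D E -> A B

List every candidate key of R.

{D}

Attribute D never appears on the right-hand side of any dependency, so D must belong to every candidate key.
{D}⁺ = {A, B, C, D, E}, which is all of the schema, so {D} is the only candidate key.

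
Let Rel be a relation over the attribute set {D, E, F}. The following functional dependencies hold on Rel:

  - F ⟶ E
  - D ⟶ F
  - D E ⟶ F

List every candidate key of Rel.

(D)

Attribute D never appears on the right-hand side of any dependency, so D must belong to every candidate key.
{D}⁺ = {D, E, F}, which is all of the schema, so {D} is the only candidate key.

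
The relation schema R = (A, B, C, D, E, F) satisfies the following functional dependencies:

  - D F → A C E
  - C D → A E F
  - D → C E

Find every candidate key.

BD

Attributes B, D never appear on any right-hand side, so every candidate key must contain {B, D}.
{B, D}⁺ = {A, B, C, D, E, F}, which is all of the schema, so {B, D} is the only candidate key.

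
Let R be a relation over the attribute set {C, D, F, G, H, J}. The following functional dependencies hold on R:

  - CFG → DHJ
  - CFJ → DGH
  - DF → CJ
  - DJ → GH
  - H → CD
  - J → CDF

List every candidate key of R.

{J}⁺: J→CDF adds C, D, F; CFJ→DGH adds G, H → {C, D, F, G, H, J}.
{D, F}⁺: DF→CJ adds C, J; DJ→GH adds G, H → {C, D, F, G, H, J}. Minimal: {F}⁺ = {F}; {D}⁺ = {D} — none reach the full schema.
{F, H}⁺: H→CD adds C, D; DF→CJ adds J; DJ→GH adds G → {C, D, F, G, H, J}. Minimal: {H}⁺ = {C, D, H}; {F}⁺ = {F} — none reach the full schema.
{C, F, G}⁺: CFG→DHJ adds D, H, J → {C, D, F, G, H, J}. Minimal: {F, G}⁺ = {F, G}; {C, G}⁺ = {C, G}; {C, F}⁺ = {C, F} — none reach the full schema.

J, DF, FH, CFG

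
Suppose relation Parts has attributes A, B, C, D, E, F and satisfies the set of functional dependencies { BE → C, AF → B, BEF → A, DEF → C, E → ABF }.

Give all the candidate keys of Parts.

(D, E)

Attributes D, E never appear on any right-hand side, so every candidate key must contain {D, E}.
{D, E}⁺ = {A, B, C, D, E, F}, which is all of the schema, so {D, E} is the only candidate key.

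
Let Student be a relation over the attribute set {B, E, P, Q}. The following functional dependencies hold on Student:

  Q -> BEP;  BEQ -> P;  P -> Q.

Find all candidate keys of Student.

{P}, {Q}

{P}⁺: P→Q adds Q; Q→BEP adds B, E → {B, E, P, Q}.
{Q}⁺: Q→BEP adds B, E, P → {B, E, P, Q}.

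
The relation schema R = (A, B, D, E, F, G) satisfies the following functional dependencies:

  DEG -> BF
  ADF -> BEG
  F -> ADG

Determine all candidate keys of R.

{F}⁺: F→ADG adds A, D, G; ADF→BEG adds B, E → {A, B, D, E, F, G}.
{D, E, G}⁺: DEG→BF adds B, F; F→ADG adds A → {A, B, D, E, F, G}. Minimal: {E, G}⁺ = {E, G}; {D, G}⁺ = {D, G}; {D, E}⁺ = {D, E} — none reach the full schema.

F; DEG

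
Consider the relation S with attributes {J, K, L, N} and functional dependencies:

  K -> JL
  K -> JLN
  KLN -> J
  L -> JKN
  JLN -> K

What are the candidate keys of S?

K, L

{K}⁺: K→JL adds J, L; K→JLN adds N → {J, K, L, N}.
{L}⁺: L→JKN adds J, K, N → {J, K, L, N}.
Any other superkey contains one of these as a subset, so there are no further candidate keys.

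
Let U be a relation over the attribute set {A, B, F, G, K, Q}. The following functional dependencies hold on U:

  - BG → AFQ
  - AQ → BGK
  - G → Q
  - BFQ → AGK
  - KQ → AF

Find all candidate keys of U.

{A, G}, {A, Q}, {B, G}, {G, K}, {K, Q}, {B, F, Q}

{A, G}⁺: G→Q adds Q; AQ→BGK adds B, K; KQ→AF adds F → {A, B, F, G, K, Q}. Minimal: {G}⁺ = {G, Q}; {A}⁺ = {A} — none reach the full schema.
{A, Q}⁺: AQ→BGK adds B, G, K; KQ→AF adds F → {A, B, F, G, K, Q}. Minimal: {Q}⁺ = {Q}; {A}⁺ = {A} — none reach the full schema.
{B, G}⁺: BG→AFQ adds A, F, Q; AQ→BGK adds K → {A, B, F, G, K, Q}. Minimal: {G}⁺ = {G, Q}; {B}⁺ = {B} — none reach the full schema.
{G, K}⁺: G→Q adds Q; KQ→AF adds A, F; AQ→BGK adds B → {A, B, F, G, K, Q}. Minimal: {K}⁺ = {K}; {G}⁺ = {G, Q} — none reach the full schema.
{K, Q}⁺: KQ→AF adds A, F; AQ→BGK adds B, G → {A, B, F, G, K, Q}. Minimal: {Q}⁺ = {Q}; {K}⁺ = {K} — none reach the full schema.
{B, F, Q}⁺: BFQ→AGK adds A, G, K → {A, B, F, G, K, Q}. Minimal: {F, Q}⁺ = {F, Q}; {B, Q}⁺ = {B, Q}; {B, F}⁺ = {B, F} — none reach the full schema.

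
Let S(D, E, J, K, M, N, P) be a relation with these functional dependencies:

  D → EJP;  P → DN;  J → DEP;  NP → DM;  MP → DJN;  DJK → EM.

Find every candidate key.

Attribute K never appears on the right-hand side of any dependency, so K must belong to every candidate key.
{K}⁺ = {K}, which is not all of the schema, so we must add further attributes.
{D, K}⁺: D→EJP adds E, J, P; P→DN adds N; NP→DM adds M → {D, E, J, K, M, N, P}.
{J, K}⁺: J→DEP adds D, E, P; DJK→EM adds M; P→DN adds N → {D, E, J, K, M, N, P}.
{K, P}⁺: P→DN adds D, N; NP→DM adds M; MP→DJN adds J; DJK→EM adds E → {D, E, J, K, M, N, P}.
Any other superkey contains one of these as a subset, so there are no further candidate keys.

{D, K}, {J, K}, {K, P}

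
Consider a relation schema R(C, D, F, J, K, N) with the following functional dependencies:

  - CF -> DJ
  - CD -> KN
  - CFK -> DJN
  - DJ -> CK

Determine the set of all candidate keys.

Attribute F never appears on the right-hand side of any dependency, so F must belong to every candidate key.
{F}⁺ = {F}, which is not all of the schema, so we must add further attributes.
{C, F}⁺: CF→DJ adds D, J; CD→KN adds K, N → {C, D, F, J, K, N}. Minimal: {F}⁺ = {F}; {C}⁺ = {C} — none reach the full schema.
{D, F, J}⁺: DJ→CK adds C, K; CD→KN adds N → {C, D, F, J, K, N}. Minimal: {F, J}⁺ = {F, J}; {D, J}⁺ = {C, D, J, K, N}; {D, F}⁺ = {D, F} — none reach the full schema.
Any other superkey contains one of these as a subset, so there are no further candidate keys.

{C, F}, {D, F, J}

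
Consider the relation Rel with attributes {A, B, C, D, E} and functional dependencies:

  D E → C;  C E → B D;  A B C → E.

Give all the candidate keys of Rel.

Attribute A never appears on the right-hand side of any dependency, so A must belong to every candidate key.
{A}⁺ = {A}, which is not all of the schema, so we must add further attributes.
{A, B, C}⁺: ABC→E adds E; CE→BD adds D → {A, B, C, D, E}. Minimal: {B, C}⁺ = {B, C}; {A, C}⁺ = {A, C}; {A, B}⁺ = {A, B} — none reach the full schema.
{A, C, E}⁺: CE→BD adds B, D → {A, B, C, D, E}. Minimal: {C, E}⁺ = {B, C, D, E}; {A, E}⁺ = {A, E}; {A, C}⁺ = {A, C} — none reach the full schema.
{A, D, E}⁺: DE→C adds C; CE→BD adds B → {A, B, C, D, E}. Minimal: {D, E}⁺ = {B, C, D, E}; {A, E}⁺ = {A, E}; {A, D}⁺ = {A, D} — none reach the full schema.

{A, B, C}; {A, C, E}; {A, D, E}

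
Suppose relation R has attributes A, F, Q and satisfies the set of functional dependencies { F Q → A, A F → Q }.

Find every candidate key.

{A, F}; {F, Q}

Attribute F never appears on the right-hand side of any dependency, so F must belong to every candidate key.
{F}⁺ = {F}, which is not all of the schema, so we must add further attributes.
{A, F}⁺: AF→Q adds Q → {A, F, Q}. Minimal: {F}⁺ = {F}; {A}⁺ = {A} — none reach the full schema.
{F, Q}⁺: FQ→A adds A → {A, F, Q}. Minimal: {Q}⁺ = {Q}; {F}⁺ = {F} — none reach the full schema.
Any other superkey contains one of these as a subset, so there are no further candidate keys.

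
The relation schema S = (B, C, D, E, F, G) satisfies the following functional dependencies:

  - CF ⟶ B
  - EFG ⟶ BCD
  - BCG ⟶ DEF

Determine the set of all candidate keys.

{B, C, G}; {C, F, G}; {E, F, G}

Attribute G never appears on the right-hand side of any dependency, so G must belong to every candidate key.
{G}⁺ = {G}, which is not all of the schema, so we must add further attributes.
{B, C, G}⁺: BCG→DEF adds D, E, F → {B, C, D, E, F, G}. Minimal: {C, G}⁺ = {C, G}; {B, G}⁺ = {B, G}; {B, C}⁺ = {B, C} — none reach the full schema.
{C, F, G}⁺: CF→B adds B; BCG→DEF adds D, E → {B, C, D, E, F, G}. Minimal: {F, G}⁺ = {F, G}; {C, G}⁺ = {C, G}; {C, F}⁺ = {B, C, F} — none reach the full schema.
{E, F, G}⁺: EFG→BCD adds B, C, D → {B, C, D, E, F, G}. Minimal: {F, G}⁺ = {F, G}; {E, G}⁺ = {E, G}; {E, F}⁺ = {E, F} — none reach the full schema.
Any other superkey contains one of these as a subset, so there are no further candidate keys.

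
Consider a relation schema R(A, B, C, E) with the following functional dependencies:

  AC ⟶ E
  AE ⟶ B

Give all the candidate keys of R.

{A, C}

{A, C}⁺: AC→E adds E; AE→B adds B → {A, B, C, E}. Minimal: {C}⁺ = {C}; {A}⁺ = {A} — none reach the full schema.
No other minimal superkey exists.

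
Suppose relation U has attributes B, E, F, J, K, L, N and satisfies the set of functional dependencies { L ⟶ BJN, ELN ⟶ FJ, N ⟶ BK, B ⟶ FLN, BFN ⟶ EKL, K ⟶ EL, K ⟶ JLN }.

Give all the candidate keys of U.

(B), (K), (L), (N)

{B}⁺: B→FLN adds F, L, N; BFN→EKL adds E, K; K→JLN adds J → {B, E, F, J, K, L, N}.
{K}⁺: K→EL adds E, L; K→JLN adds J, N; L→BJN adds B; ELN→FJ adds F → {B, E, F, J, K, L, N}.
{L}⁺: L→BJN adds B, J, N; N→BK adds K; B→FLN adds F; BFN→EKL adds E → {B, E, F, J, K, L, N}.
{N}⁺: N→BK adds B, K; B→FLN adds F, L; BFN→EKL adds E; K→JLN adds J → {B, E, F, J, K, L, N}.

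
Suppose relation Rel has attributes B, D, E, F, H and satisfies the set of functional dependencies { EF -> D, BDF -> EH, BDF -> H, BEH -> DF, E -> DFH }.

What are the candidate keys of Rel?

{B, E}, {B, D, F}

Attribute B never appears on the right-hand side of any dependency, so B must belong to every candidate key.
{B}⁺ = {B}, which is not all of the schema, so we must add further attributes.
{B, E}⁺: E→DFH adds D, F, H → {B, D, E, F, H}. Minimal: {E}⁺ = {D, E, F, H}; {B}⁺ = {B} — none reach the full schema.
{B, D, F}⁺: BDF→EH adds E, H → {B, D, E, F, H}. Minimal: {D, F}⁺ = {D, F}; {B, F}⁺ = {B, F}; {B, D}⁺ = {B, D} — none reach the full schema.
Any other superkey contains one of these as a subset, so there are no further candidate keys.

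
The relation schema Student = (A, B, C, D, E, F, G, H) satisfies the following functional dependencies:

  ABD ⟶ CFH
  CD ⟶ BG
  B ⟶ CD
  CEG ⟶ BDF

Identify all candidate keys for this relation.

{A, B, E}⁺: B→CD adds C, D; ABD→CFH adds F, H; CD→BG adds G → {A, B, C, D, E, F, G, H}.
{A, C, D, E}⁺: CD→BG adds B, G; CEG→BDF adds F; ABD→CFH adds H → {A, B, C, D, E, F, G, H}.
{A, C, E, G}⁺: CEG→BDF adds B, D, F; ABD→CFH adds H → {A, B, C, D, E, F, G, H}.
Any other superkey contains one of these as a subset, so there are no further candidate keys.

{A, B, E}, {A, C, D, E}, {A, C, E, G}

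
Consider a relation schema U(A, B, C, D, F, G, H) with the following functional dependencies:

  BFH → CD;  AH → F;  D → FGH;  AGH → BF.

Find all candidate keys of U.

Attribute A never appears on the right-hand side of any dependency, so A must belong to every candidate key.
{A}⁺ = {A}, which is not all of the schema, so we must add further attributes.
{A, D}⁺: D→FGH adds F, G, H; AGH→BF adds B; BFH→CD adds C → {A, B, C, D, F, G, H}. Minimal: {D}⁺ = {D, F, G, H}; {A}⁺ = {A} — none reach the full schema.
{A, B, H}⁺: AH→F adds F; BFH→CD adds C, D; D→FGH adds G → {A, B, C, D, F, G, H}. Minimal: {B, H}⁺ = {B, H}; {A, H}⁺ = {A, F, H}; {A, B}⁺ = {A, B} — none reach the full schema.
{A, G, H}⁺: AH→F adds F; AGH→BF adds B; BFH→CD adds C, D → {A, B, C, D, F, G, H}. Minimal: {G, H}⁺ = {G, H}; {A, H}⁺ = {A, F, H}; {A, G}⁺ = {A, G} — none reach the full schema.

(A, D); (A, B, H); (A, G, H)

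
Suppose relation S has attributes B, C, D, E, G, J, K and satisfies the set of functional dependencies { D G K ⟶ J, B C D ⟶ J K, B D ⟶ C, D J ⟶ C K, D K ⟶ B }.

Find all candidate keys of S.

{B, D, E, G}⁺: BD→C adds C; BCD→JK adds J, K → {B, C, D, E, G, J, K}. Minimal: {D, E, G}⁺ = {D, E, G}; {B, E, G}⁺ = {B, E, G}; {B, D, G}⁺ = {B, C, D, G, J, K}; … — none reach the full schema.
{D, E, G, J}⁺: DJ→CK adds C, K; DK→B adds B → {B, C, D, E, G, J, K}. Minimal: {E, G, J}⁺ = {E, G, J}; {D, G, J}⁺ = {B, C, D, G, J, K}; {D, E, J}⁺ = {B, C, D, E, J, K}; … — none reach the full schema.
{D, E, G, K}⁺: DGK→J adds J; DJ→CK adds C; DK→B adds B → {B, C, D, E, G, J, K}. Minimal: {E, G, K}⁺ = {E, G, K}; {D, G, K}⁺ = {B, C, D, G, J, K}; {D, E, K}⁺ = {B, C, D, E, J, K}; … — none reach the full schema.

{B, D, E, G}, {D, E, G, J}, {D, E, G, K}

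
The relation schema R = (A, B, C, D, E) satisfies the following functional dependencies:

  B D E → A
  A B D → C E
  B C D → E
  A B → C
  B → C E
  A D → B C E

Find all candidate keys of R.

Attribute D never appears on the right-hand side of any dependency, so D must belong to every candidate key.
{D}⁺ = {D}, which is not all of the schema, so we must add further attributes.
{A, D}⁺: AD→BCE adds B, C, E → {A, B, C, D, E}. Minimal: {D}⁺ = {D}; {A}⁺ = {A} — none reach the full schema.
{B, D}⁺: B→CE adds C, E; BDE→A adds A → {A, B, C, D, E}. Minimal: {D}⁺ = {D}; {B}⁺ = {B, C, E} — none reach the full schema.
Any other superkey contains one of these as a subset, so there are no further candidate keys.

{A, D}; {B, D}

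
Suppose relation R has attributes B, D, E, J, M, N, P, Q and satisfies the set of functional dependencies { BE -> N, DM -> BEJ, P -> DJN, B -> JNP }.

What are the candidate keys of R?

{B, M, Q}⁺: B→JNP adds J, N, P; P→DJN adds D; DM→BEJ adds E → {B, D, E, J, M, N, P, Q}. Minimal: {M, Q}⁺ = {M, Q}; {B, Q}⁺ = {B, D, J, N, P, Q}; {B, M}⁺ = {B, D, E, J, M, N, P} — none reach the full schema.
{D, M, Q}⁺: DM→BEJ adds B, E, J; B→JNP adds N, P → {B, D, E, J, M, N, P, Q}. Minimal: {M, Q}⁺ = {M, Q}; {D, Q}⁺ = {D, Q}; {D, M}⁺ = {B, D, E, J, M, N, P} — none reach the full schema.
{M, P, Q}⁺: P→DJN adds D, J, N; DM→BEJ adds B, E → {B, D, E, J, M, N, P, Q}. Minimal: {P, Q}⁺ = {D, J, N, P, Q}; {M, Q}⁺ = {M, Q}; {M, P}⁺ = {B, D, E, J, M, N, P} — none reach the full schema.
Any other superkey contains one of these as a subset, so there are no further candidate keys.

{B, M, Q}, {D, M, Q}, {M, P, Q}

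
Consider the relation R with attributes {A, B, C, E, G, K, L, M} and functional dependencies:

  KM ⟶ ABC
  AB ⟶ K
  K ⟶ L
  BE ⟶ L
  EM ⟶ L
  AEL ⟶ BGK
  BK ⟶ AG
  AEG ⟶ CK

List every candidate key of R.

(A, E, M), (E, K, M)

{A, E, M}⁺: EM→L adds L; AEL→BGK adds B, G, K; AEG→CK adds C → {A, B, C, E, G, K, L, M}. Minimal: {E, M}⁺ = {E, L, M}; {A, M}⁺ = {A, M}; {A, E}⁺ = {A, E} — none reach the full schema.
{E, K, M}⁺: KM→ABC adds A, B, C; K→L adds L; AEL→BGK adds G → {A, B, C, E, G, K, L, M}. Minimal: {K, M}⁺ = {A, B, C, G, K, L, M}; {E, M}⁺ = {E, L, M}; {E, K}⁺ = {E, K, L} — none reach the full schema.
Any other superkey contains one of these as a subset, so there are no further candidate keys.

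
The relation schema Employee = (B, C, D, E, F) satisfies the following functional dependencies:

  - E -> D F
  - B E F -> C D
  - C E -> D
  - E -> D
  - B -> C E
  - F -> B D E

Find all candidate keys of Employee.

{B}⁺: B→CE adds C, E; E→DF adds D, F → {B, C, D, E, F}.
{E}⁺: E→DF adds D, F; F→BDE adds B; BEF→CD adds C → {B, C, D, E, F}.
{F}⁺: F→BDE adds B, D, E; BEF→CD adds C → {B, C, D, E, F}.

{B}; {E}; {F}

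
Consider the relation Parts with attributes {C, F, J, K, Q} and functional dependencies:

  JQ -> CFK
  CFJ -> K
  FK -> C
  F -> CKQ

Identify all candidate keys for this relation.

FJ, JQ

Attribute J never appears on the right-hand side of any dependency, so J must belong to every candidate key.
{J}⁺ = {J}, which is not all of the schema, so we must add further attributes.
{F, J}⁺: F→CKQ adds C, K, Q → {C, F, J, K, Q}. Minimal: {J}⁺ = {J}; {F}⁺ = {C, F, K, Q} — none reach the full schema.
{J, Q}⁺: JQ→CFK adds C, F, K → {C, F, J, K, Q}. Minimal: {Q}⁺ = {Q}; {J}⁺ = {J} — none reach the full schema.
Any other superkey contains one of these as a subset, so there are no further candidate keys.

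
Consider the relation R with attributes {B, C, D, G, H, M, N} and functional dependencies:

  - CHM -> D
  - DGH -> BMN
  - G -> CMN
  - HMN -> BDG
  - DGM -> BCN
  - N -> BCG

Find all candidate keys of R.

(G, H); (H, N)

Attribute H never appears on the right-hand side of any dependency, so H must belong to every candidate key.
{H}⁺ = {H}, which is not all of the schema, so we must add further attributes.
{G, H}⁺: G→CMN adds C, M, N; HMN→BDG adds B, D → {B, C, D, G, H, M, N}.
{H, N}⁺: N→BCG adds B, C, G; G→CMN adds M; HMN→BDG adds D → {B, C, D, G, H, M, N}.
Any other superkey contains one of these as a subset, so there are no further candidate keys.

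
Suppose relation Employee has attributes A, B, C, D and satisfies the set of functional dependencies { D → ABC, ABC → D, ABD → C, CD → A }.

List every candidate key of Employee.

{D}⁺: D→ABC adds A, B, C → {A, B, C, D}.
{A, B, C}⁺: ABC→D adds D → {A, B, C, D}.
Any other superkey contains one of these as a subset, so there are no further candidate keys.

D; ABC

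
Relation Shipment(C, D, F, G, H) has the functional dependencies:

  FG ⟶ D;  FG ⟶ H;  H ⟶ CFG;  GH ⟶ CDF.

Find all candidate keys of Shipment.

{H}⁺: H→CFG adds C, F, G; GH→CDF adds D → {C, D, F, G, H}.
{F, G}⁺: FG→D adds D; FG→H adds H; H→CFG adds C → {C, D, F, G, H}. Minimal: {G}⁺ = {G}; {F}⁺ = {F} — none reach the full schema.

H, FG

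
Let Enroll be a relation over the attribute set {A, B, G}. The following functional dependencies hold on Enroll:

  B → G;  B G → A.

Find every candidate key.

(B)

Attribute B never appears on the right-hand side of any dependency, so B must belong to every candidate key.
{B}⁺ = {A, B, G}, which is all of the schema, so {B} is the only candidate key.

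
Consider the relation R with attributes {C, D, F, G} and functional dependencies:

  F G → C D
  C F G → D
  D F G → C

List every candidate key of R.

Attributes F, G never appear on any right-hand side, so every candidate key must contain {F, G}.
{F, G}⁺ = {C, D, F, G}, which is all of the schema, so {F, G} is the only candidate key.

FG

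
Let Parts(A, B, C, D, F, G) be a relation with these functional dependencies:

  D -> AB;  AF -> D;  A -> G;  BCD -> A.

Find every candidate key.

{A, C, F}⁺: AF→D adds D; A→G adds G; D→AB adds B → {A, B, C, D, F, G}. Minimal: {C, F}⁺ = {C, F}; {A, F}⁺ = {A, B, D, F, G}; {A, C}⁺ = {A, C, G} — none reach the full schema.
{C, D, F}⁺: D→AB adds A, B; A→G adds G → {A, B, C, D, F, G}. Minimal: {D, F}⁺ = {A, B, D, F, G}; {C, F}⁺ = {C, F}; {C, D}⁺ = {A, B, C, D, G} — none reach the full schema.

ACF, CDF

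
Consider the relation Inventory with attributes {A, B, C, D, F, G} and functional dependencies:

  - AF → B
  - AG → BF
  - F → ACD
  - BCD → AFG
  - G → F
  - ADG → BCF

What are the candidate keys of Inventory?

{F}; {G}; {B, C, D}

{F}⁺: F→ACD adds A, C, D; AF→B adds B; BCD→AFG adds G → {A, B, C, D, F, G}.
{G}⁺: G→F adds F; F→ACD adds A, C, D; ADG→BCF adds B → {A, B, C, D, F, G}.
{B, C, D}⁺: BCD→AFG adds A, F, G → {A, B, C, D, F, G}.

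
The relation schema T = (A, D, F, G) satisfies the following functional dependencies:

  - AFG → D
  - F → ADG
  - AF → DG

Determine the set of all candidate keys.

Attribute F never appears on the right-hand side of any dependency, so F must belong to every candidate key.
{F}⁺ = {A, D, F, G}, which is all of the schema, so {F} is the only candidate key.

(F)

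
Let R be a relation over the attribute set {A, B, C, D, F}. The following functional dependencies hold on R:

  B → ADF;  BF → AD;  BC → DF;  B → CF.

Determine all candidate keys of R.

(B)

Attribute B never appears on the right-hand side of any dependency, so B must belong to every candidate key.
{B}⁺ = {A, B, C, D, F}, which is all of the schema, so {B} is the only candidate key.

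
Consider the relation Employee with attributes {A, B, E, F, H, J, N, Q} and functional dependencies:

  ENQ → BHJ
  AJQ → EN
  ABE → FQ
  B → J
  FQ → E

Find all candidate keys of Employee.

{A, B, E}⁺: ABE→FQ adds F, Q; B→J adds J; AJQ→EN adds N; ENQ→BHJ adds H → {A, B, E, F, H, J, N, Q}.
{A, B, Q}⁺: B→J adds J; AJQ→EN adds E, N; ABE→FQ adds F; ENQ→BHJ adds H → {A, B, E, F, H, J, N, Q}.
{A, J, Q}⁺: AJQ→EN adds E, N; ENQ→BHJ adds B, H; ABE→FQ adds F → {A, B, E, F, H, J, N, Q}.
{A, E, N, Q}⁺: ENQ→BHJ adds B, H, J; ABE→FQ adds F → {A, B, E, F, H, J, N, Q}.
{A, F, N, Q}⁺: FQ→E adds E; ENQ→BHJ adds B, H, J → {A, B, E, F, H, J, N, Q}.
Any other superkey contains one of these as a subset, so there are no further candidate keys.

ABE, ABQ, AJQ, AENQ, AFNQ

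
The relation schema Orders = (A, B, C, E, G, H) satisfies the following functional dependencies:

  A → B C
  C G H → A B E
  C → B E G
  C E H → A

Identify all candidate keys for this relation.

Attribute H never appears on the right-hand side of any dependency, so H must belong to every candidate key.
{H}⁺ = {H}, which is not all of the schema, so we must add further attributes.
{A, H}⁺: A→BC adds B, C; C→BEG adds E, G → {A, B, C, E, G, H}. Minimal: {H}⁺ = {H}; {A}⁺ = {A, B, C, E, G} — none reach the full schema.
{C, H}⁺: C→BEG adds B, E, G; CEH→A adds A → {A, B, C, E, G, H}. Minimal: {H}⁺ = {H}; {C}⁺ = {B, C, E, G} — none reach the full schema.

{A, H}, {C, H}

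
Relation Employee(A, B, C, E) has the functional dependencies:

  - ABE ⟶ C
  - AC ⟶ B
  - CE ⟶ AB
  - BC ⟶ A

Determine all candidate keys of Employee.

(C, E); (A, B, E)

Attribute E never appears on the right-hand side of any dependency, so E must belong to every candidate key.
{E}⁺ = {E}, which is not all of the schema, so we must add further attributes.
{C, E}⁺: CE→AB adds A, B → {A, B, C, E}. Minimal: {E}⁺ = {E}; {C}⁺ = {C} — none reach the full schema.
{A, B, E}⁺: ABE→C adds C → {A, B, C, E}. Minimal: {B, E}⁺ = {B, E}; {A, E}⁺ = {A, E}; {A, B}⁺ = {A, B} — none reach the full schema.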